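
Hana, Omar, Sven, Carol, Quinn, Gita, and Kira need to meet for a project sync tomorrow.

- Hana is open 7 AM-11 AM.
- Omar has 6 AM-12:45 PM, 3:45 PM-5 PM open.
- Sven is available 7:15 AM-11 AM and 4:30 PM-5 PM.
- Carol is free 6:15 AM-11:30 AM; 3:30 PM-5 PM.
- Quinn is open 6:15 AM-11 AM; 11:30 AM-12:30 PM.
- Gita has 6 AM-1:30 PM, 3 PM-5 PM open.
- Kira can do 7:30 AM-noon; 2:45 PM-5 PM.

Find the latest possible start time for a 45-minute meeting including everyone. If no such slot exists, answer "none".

10:15

Hana ∩ Omar: 07:00-11:00.
Hana ∩ Omar ∩ Sven: 07:15-11:00.
Hana ∩ Omar ∩ Sven ∩ Carol: 07:15-11:00.
Hana ∩ Omar ∩ Sven ∩ Carol ∩ Quinn: 07:15-11:00.
Hana ∩ Omar ∩ Sven ∩ Carol ∩ Quinn ∩ Gita: 07:15-11:00.
Hana ∩ Omar ∩ Sven ∩ Carol ∩ Quinn ∩ Gita ∩ Kira: 07:30-11:00.
The last common window of at least 45 minutes is 07:30-11:00; a 45-minute meeting can start as late as 10:15 and still end by 11:00.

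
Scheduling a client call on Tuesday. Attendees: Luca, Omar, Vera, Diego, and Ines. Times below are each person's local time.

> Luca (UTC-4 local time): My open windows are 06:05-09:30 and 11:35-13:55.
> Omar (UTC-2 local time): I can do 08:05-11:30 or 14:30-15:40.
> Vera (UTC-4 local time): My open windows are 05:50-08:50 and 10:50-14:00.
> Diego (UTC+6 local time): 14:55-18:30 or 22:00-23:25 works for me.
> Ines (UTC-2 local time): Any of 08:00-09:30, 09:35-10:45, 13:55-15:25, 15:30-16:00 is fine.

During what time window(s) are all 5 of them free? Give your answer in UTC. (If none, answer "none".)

10:05-11:30, 11:35-12:30, 16:30-17:25

Luca in UTC: 10:05-13:30, 15:35-17:55 (add 4h to convert from UTC-4).
Omar in UTC: 10:05-13:30, 16:30-17:40 (add 2h to convert from UTC-2).
Vera in UTC: 09:50-12:50, 14:50-18:00 (add 4h to convert from UTC-4).
Diego in UTC: 08:55-12:30, 16:00-17:25 (subtract 6h to convert from UTC+6).
Ines in UTC: 10:00-11:30, 11:35-12:45, 15:55-17:25, 17:30-18:00 (add 2h to convert from UTC-2).
Luca ∩ Omar: 10:05-13:30, 16:30-17:40.
Luca ∩ Omar ∩ Vera: 10:05-12:50, 16:30-17:40.
Luca ∩ Omar ∩ Vera ∩ Diego: 10:05-12:30, 16:30-17:25.
Luca ∩ Omar ∩ Vera ∩ Diego ∩ Ines: 10:05-11:30, 11:35-12:30, 16:30-17:25.
So the common availability across everyone is 10:05-11:30, 11:35-12:30, 16:30-17:25.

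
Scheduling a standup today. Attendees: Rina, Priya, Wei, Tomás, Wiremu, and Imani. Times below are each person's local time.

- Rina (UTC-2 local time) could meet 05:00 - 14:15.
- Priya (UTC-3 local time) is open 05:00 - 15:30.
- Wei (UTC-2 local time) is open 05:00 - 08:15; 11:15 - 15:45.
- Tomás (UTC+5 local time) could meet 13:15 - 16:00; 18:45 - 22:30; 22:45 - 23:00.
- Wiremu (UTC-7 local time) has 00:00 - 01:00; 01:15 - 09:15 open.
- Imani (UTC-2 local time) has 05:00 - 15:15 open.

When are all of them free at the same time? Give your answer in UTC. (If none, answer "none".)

Rina in UTC: 07:00-16:15 (add 2h to convert from UTC-2).
Priya in UTC: 08:00-18:30 (add 3h to convert from UTC-3).
Wei in UTC: 07:00-10:15, 13:15-17:45 (add 2h to convert from UTC-2).
Tomás in UTC: 08:15-11:00, 13:45-17:30, 17:45-18:00 (subtract 5h to convert from UTC+5).
Wiremu in UTC: 07:00-08:00, 08:15-16:15 (add 7h to convert from UTC-7).
Imani in UTC: 07:00-17:15 (add 2h to convert from UTC-2).
Rina ∩ Priya: 08:00-16:15.
Rina ∩ Priya ∩ Wei: 08:00-10:15, 13:15-16:15.
Rina ∩ Priya ∩ Wei ∩ Tomás: 08:15-10:15, 13:45-16:15.
Rina ∩ Priya ∩ Wei ∩ Tomás ∩ Wiremu: 08:15-10:15, 13:45-16:15.
Rina ∩ Priya ∩ Wei ∩ Tomás ∩ Wiremu ∩ Imani: 08:15-10:15, 13:45-16:15.
So the common availability across everyone is 08:15-10:15, 13:45-16:15.

08:15-10:15, 13:45-16:15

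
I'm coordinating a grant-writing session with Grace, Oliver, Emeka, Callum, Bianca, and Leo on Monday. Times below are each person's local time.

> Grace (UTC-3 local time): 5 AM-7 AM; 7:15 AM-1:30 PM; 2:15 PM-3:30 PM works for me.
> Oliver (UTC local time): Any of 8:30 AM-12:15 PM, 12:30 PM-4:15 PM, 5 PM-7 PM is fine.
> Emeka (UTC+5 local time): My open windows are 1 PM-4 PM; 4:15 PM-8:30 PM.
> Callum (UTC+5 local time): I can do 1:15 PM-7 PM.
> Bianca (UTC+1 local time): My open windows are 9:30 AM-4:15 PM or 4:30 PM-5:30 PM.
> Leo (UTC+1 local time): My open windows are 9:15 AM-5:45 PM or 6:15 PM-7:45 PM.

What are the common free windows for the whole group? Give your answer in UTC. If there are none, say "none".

08:30-10:00, 10:15-11:00, 11:15-12:15, 12:30-14:00

Grace in UTC: 08:00-10:00, 10:15-16:30, 17:15-18:30 (add 3h to convert from UTC-3).
Oliver in UTC: 08:30-12:15, 12:30-16:15, 17:00-19:00.
Emeka in UTC: 08:00-11:00, 11:15-15:30 (subtract 5h to convert from UTC+5).
Callum in UTC: 08:15-14:00 (subtract 5h to convert from UTC+5).
Bianca in UTC: 08:30-15:15, 15:30-16:30 (subtract 1h to convert from UTC+1).
Leo in UTC: 08:15-16:45, 17:15-18:45 (subtract 1h to convert from UTC+1).
Grace ∩ Oliver: 08:30-10:00, 10:15-12:15, 12:30-16:15, 17:15-18:30.
Grace ∩ Oliver ∩ Emeka: 08:30-10:00, 10:15-11:00, 11:15-12:15, 12:30-15:30.
Grace ∩ Oliver ∩ Emeka ∩ Callum: 08:30-10:00, 10:15-11:00, 11:15-12:15, 12:30-14:00.
Grace ∩ Oliver ∩ Emeka ∩ Callum ∩ Bianca: 08:30-10:00, 10:15-11:00, 11:15-12:15, 12:30-14:00.
Grace ∩ Oliver ∩ Emeka ∩ Callum ∩ Bianca ∩ Leo: 08:30-10:00, 10:15-11:00, 11:15-12:15, 12:30-14:00.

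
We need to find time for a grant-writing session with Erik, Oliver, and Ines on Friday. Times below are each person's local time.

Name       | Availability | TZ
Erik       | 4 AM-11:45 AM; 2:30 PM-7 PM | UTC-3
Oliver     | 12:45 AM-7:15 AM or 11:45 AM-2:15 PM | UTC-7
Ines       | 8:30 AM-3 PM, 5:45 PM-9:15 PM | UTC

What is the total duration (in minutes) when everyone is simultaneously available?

Erik in UTC: 07:00-14:45, 17:30-22:00 (add 3h to convert from UTC-3).
Oliver in UTC: 07:45-14:15, 18:45-21:15 (add 7h to convert from UTC-7).
Ines in UTC: 08:30-15:00, 17:45-21:15.
Erik ∩ Oliver: 07:45-14:15, 18:45-21:15.
Erik ∩ Oliver ∩ Ines: 08:30-14:15, 18:45-21:15.
So the common availability across everyone is 08:30-14:15, 18:45-21:15.
Summing the common windows: 345 + 150 = 495 minutes.

495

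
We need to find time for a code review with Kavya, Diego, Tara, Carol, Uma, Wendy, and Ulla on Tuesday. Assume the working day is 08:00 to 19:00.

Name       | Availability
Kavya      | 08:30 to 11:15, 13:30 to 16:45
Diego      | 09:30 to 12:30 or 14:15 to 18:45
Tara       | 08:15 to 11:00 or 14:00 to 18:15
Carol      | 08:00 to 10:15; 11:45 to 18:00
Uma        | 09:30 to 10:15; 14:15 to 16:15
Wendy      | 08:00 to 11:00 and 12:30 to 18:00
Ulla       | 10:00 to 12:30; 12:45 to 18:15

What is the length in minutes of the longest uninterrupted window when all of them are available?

120

Kavya ∩ Diego: 09:30-11:15, 14:15-16:45.
Kavya ∩ Diego ∩ Tara: 09:30-11:00, 14:15-16:45.
Kavya ∩ Diego ∩ Tara ∩ Carol: 09:30-10:15, 14:15-16:45.
Kavya ∩ Diego ∩ Tara ∩ Carol ∩ Uma: 09:30-10:15, 14:15-16:15.
Kavya ∩ Diego ∩ Tara ∩ Carol ∩ Uma ∩ Wendy: 09:30-10:15, 14:15-16:15.
Kavya ∩ Diego ∩ Tara ∩ Carol ∩ Uma ∩ Wendy ∩ Ulla: 10:00-10:15, 14:15-16:15.
The longest is 14:15-16:15 at 120 minutes.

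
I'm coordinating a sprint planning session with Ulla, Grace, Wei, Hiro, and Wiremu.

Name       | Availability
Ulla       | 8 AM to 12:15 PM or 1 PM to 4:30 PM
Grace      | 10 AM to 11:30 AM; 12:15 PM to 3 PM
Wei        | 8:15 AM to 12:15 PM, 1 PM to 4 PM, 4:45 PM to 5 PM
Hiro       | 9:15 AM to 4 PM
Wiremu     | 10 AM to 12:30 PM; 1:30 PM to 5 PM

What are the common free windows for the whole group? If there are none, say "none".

Ulla ∩ Grace: 10:00-11:30, 13:00-15:00.
Ulla ∩ Grace ∩ Wei: 10:00-11:30, 13:00-15:00.
Ulla ∩ Grace ∩ Wei ∩ Hiro: 10:00-11:30, 13:00-15:00.
Ulla ∩ Grace ∩ Wei ∩ Hiro ∩ Wiremu: 10:00-11:30, 13:30-15:00.

10:00-11:30, 13:30-15:00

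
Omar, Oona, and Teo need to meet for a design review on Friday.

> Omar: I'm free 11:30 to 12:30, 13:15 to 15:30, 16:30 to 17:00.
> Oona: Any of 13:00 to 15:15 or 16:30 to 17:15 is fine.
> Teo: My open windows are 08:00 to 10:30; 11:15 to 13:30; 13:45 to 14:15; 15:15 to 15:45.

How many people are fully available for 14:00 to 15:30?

1

Omar can make the full 14:00-15:30 slot — that's 1.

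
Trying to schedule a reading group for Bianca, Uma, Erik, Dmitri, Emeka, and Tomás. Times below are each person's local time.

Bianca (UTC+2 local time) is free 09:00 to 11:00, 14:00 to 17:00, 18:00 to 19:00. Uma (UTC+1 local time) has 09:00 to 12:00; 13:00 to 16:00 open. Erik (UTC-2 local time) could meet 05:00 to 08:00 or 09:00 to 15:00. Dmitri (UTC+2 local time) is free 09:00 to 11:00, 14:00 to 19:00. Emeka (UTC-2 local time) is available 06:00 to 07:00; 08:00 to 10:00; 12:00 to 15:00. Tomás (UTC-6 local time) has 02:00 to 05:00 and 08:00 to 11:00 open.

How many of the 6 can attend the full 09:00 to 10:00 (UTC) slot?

3

Bianca in UTC: 07:00-09:00, 12:00-15:00, 16:00-17:00 (subtract 2h to convert from UTC+2).
Uma in UTC: 08:00-11:00, 12:00-15:00 (subtract 1h to convert from UTC+1).
Erik in UTC: 07:00-10:00, 11:00-17:00 (add 2h to convert from UTC-2).
Dmitri in UTC: 07:00-09:00, 12:00-17:00 (subtract 2h to convert from UTC+2).
Emeka in UTC: 08:00-09:00, 10:00-12:00, 14:00-17:00 (add 2h to convert from UTC-2).
Tomás in UTC: 08:00-11:00, 14:00-17:00 (add 6h to convert from UTC-6).
Uma, Erik, and Tomás can make the full 09:00-10:00 slot — that's 3.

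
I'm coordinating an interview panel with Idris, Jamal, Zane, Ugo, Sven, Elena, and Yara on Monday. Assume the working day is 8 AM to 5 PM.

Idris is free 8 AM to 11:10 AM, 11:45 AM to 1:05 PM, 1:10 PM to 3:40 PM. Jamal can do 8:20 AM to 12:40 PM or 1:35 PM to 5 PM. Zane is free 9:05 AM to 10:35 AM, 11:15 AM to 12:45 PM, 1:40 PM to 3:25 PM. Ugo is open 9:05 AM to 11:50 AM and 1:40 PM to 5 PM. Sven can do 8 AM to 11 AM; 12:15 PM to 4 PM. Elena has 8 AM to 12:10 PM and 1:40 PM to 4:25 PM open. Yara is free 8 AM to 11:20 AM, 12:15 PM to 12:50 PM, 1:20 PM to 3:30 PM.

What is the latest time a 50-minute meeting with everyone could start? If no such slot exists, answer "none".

Idris ∩ Jamal: 08:20-11:10, 11:45-12:40, 13:35-15:40.
Idris ∩ Jamal ∩ Zane: 09:05-10:35, 11:45-12:40, 13:40-15:25.
Idris ∩ Jamal ∩ Zane ∩ Ugo: 09:05-10:35, 11:45-11:50, 13:40-15:25.
Idris ∩ Jamal ∩ Zane ∩ Ugo ∩ Sven: 09:05-10:35, 13:40-15:25.
Idris ∩ Jamal ∩ Zane ∩ Ugo ∩ Sven ∩ Elena: 09:05-10:35, 13:40-15:25.
Idris ∩ Jamal ∩ Zane ∩ Ugo ∩ Sven ∩ Elena ∩ Yara: 09:05-10:35, 13:40-15:25.
The last common window of at least 50 minutes is 13:40-15:25; a 50-minute meeting can start as late as 14:35 and still end by 15:25.

14:35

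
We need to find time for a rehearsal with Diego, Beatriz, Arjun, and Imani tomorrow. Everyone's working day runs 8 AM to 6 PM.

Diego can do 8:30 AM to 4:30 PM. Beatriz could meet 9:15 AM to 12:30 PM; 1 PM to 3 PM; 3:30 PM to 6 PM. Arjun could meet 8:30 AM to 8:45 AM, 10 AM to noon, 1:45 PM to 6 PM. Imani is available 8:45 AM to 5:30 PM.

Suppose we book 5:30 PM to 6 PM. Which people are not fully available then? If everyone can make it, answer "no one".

Diego, Imani

Diego: not fully free for 17:30-18:00. Beatriz: free for 17:30-18:00. Arjun: free for 17:30-18:00. Imani: not fully free for 17:30-18:00.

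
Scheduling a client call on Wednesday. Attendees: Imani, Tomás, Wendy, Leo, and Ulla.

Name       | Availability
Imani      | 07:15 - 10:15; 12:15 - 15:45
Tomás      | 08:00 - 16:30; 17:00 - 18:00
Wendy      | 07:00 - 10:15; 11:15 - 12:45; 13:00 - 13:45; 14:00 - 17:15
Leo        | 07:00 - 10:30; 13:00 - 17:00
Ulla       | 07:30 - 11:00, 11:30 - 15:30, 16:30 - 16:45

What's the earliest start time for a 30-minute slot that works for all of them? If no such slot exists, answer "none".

Imani ∩ Tomás: 08:00-10:15, 12:15-15:45.
Imani ∩ Tomás ∩ Wendy: 08:00-10:15, 12:15-12:45, 13:00-13:45, 14:00-15:45.
Imani ∩ Tomás ∩ Wendy ∩ Leo: 08:00-10:15, 13:00-13:45, 14:00-15:45.
Imani ∩ Tomás ∩ Wendy ∩ Leo ∩ Ulla: 08:00-10:15, 13:00-13:45, 14:00-15:30.
Those are the intersection windows.
The first common window of at least 30 minutes is 08:00-10:15, so the earliest start is 08:00.

08:00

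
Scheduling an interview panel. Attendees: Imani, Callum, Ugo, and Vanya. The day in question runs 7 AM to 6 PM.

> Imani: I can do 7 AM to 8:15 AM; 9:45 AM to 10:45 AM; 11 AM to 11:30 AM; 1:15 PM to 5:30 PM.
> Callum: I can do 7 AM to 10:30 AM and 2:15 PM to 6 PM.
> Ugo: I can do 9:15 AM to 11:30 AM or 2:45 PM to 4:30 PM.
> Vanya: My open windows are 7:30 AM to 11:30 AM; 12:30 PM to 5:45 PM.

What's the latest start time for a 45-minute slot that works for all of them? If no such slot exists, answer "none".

15:45

Imani ∩ Callum: 07:00-08:15, 09:45-10:30, 14:15-17:30.
Imani ∩ Callum ∩ Ugo: 09:45-10:30, 14:45-16:30.
Imani ∩ Callum ∩ Ugo ∩ Vanya: 09:45-10:30, 14:45-16:30.
Those are the intersection windows.
The last common window of at least 45 minutes is 14:45-16:30; a 45-minute meeting can start as late as 15:45 and still end by 16:30.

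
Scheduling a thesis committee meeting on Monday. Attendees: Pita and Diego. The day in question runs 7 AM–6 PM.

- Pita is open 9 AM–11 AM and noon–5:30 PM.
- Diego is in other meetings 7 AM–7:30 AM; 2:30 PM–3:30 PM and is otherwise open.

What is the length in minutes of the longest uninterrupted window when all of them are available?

150

Pita free: 09:00-11:00, 12:00-17:30.
Diego free: 07:30-14:30, 15:30-18:00 (invert busy blocks within the working day).
Pita ∩ Diego: 09:00-11:00, 12:00-14:30, 15:30-17:30.
So the common availability across everyone is 09:00-11:00, 12:00-14:30, 15:30-17:30.
The longest is 12:00-14:30 at 150 minutes.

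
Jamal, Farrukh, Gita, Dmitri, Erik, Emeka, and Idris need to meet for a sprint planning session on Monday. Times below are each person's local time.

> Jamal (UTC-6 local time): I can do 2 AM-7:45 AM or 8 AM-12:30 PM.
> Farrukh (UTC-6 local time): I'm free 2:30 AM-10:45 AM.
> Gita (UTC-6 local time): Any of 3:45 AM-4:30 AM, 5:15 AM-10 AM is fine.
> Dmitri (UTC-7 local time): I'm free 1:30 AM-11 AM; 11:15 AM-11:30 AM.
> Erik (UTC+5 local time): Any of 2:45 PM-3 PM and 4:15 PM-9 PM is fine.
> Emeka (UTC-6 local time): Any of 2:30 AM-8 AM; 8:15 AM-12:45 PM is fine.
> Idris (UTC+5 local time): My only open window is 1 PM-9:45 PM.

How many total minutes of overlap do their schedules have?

Jamal in UTC: 08:00-13:45, 14:00-18:30 (add 6h to convert from UTC-6).
Farrukh in UTC: 08:30-16:45 (add 6h to convert from UTC-6).
Gita in UTC: 09:45-10:30, 11:15-16:00 (add 6h to convert from UTC-6).
Dmitri in UTC: 08:30-18:00, 18:15-18:30 (add 7h to convert from UTC-7).
Erik in UTC: 09:45-10:00, 11:15-16:00 (subtract 5h to convert from UTC+5).
Emeka in UTC: 08:30-14:00, 14:15-18:45 (add 6h to convert from UTC-6).
Idris in UTC: 08:00-16:45 (subtract 5h to convert from UTC+5).
Jamal ∩ Farrukh: 08:30-13:45, 14:00-16:45.
Jamal ∩ Farrukh ∩ Gita: 09:45-10:30, 11:15-13:45, 14:00-16:00.
Jamal ∩ Farrukh ∩ Gita ∩ Dmitri: 09:45-10:30, 11:15-13:45, 14:00-16:00.
Jamal ∩ Farrukh ∩ Gita ∩ Dmitri ∩ Erik: 09:45-10:00, 11:15-13:45, 14:00-16:00.
Jamal ∩ Farrukh ∩ Gita ∩ Dmitri ∩ Erik ∩ Emeka: 09:45-10:00, 11:15-13:45, 14:15-16:00.
Jamal ∩ Farrukh ∩ Gita ∩ Dmitri ∩ Erik ∩ Emeka ∩ Idris: 09:45-10:00, 11:15-13:45, 14:15-16:00.
Summing the common windows: 15 + 150 + 105 = 270 minutes.

270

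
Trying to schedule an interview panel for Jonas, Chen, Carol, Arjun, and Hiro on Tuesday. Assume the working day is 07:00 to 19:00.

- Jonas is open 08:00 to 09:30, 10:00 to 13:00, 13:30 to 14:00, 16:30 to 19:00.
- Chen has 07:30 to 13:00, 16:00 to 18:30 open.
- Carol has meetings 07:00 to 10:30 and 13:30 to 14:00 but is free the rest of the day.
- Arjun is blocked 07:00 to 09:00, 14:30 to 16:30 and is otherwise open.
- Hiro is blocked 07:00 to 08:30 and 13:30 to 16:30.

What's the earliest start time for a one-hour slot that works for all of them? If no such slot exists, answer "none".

Jonas free: 08:00-09:30, 10:00-13:00, 13:30-14:00, 16:30-19:00.
Chen free: 07:30-13:00, 16:00-18:30.
Carol free: 10:30-13:30, 14:00-19:00 (invert busy blocks within the working day).
Arjun free: 09:00-14:30, 16:30-19:00 (invert busy blocks within the working day).
Hiro free: 08:30-13:30, 16:30-19:00 (invert busy blocks within the working day).
Jonas ∩ Chen: 08:00-09:30, 10:00-13:00, 16:30-18:30.
Jonas ∩ Chen ∩ Carol: 10:30-13:00, 16:30-18:30.
Jonas ∩ Chen ∩ Carol ∩ Arjun: 10:30-13:00, 16:30-18:30.
Jonas ∩ Chen ∩ Carol ∩ Arjun ∩ Hiro: 10:30-13:00, 16:30-18:30.
Those are the intersection windows.
The first common window of at least 60 minutes is 10:30-13:00, so the earliest start is 10:30.

10:30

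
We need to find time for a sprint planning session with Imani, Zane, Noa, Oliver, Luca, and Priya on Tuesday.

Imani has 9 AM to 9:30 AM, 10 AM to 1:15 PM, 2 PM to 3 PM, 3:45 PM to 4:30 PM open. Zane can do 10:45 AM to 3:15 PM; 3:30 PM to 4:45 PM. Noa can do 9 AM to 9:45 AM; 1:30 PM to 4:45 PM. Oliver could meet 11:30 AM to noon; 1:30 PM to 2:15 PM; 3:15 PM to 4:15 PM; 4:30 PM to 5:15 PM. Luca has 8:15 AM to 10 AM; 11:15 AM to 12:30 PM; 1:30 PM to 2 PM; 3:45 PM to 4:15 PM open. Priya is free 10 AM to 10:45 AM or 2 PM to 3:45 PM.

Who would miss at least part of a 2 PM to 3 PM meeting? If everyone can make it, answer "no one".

Imani: free for 14:00-15:00. Zane: free for 14:00-15:00. Noa: free for 14:00-15:00. Oliver: not fully free for 14:00-15:00. Luca: not fully free for 14:00-15:00. Priya: free for 14:00-15:00.

Luca, Oliver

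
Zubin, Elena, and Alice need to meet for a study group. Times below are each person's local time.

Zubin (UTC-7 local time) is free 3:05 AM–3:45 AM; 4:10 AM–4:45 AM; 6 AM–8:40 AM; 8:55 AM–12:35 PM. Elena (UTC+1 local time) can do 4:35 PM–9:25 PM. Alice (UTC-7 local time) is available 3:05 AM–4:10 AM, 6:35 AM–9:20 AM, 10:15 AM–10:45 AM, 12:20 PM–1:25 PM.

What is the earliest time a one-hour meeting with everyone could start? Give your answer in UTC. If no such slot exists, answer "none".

Zubin in UTC: 10:05-10:45, 11:10-11:45, 13:00-15:40, 15:55-19:35 (add 7h to convert from UTC-7).
Elena in UTC: 15:35-20:25 (subtract 1h to convert from UTC+1).
Alice in UTC: 10:05-11:10, 13:35-16:20, 17:15-17:45, 19:20-20:25 (add 7h to convert from UTC-7).
Zubin ∩ Elena: 15:35-15:40, 15:55-19:35.
Zubin ∩ Elena ∩ Alice: 15:35-15:40, 15:55-16:20, 17:15-17:45, 19:20-19:35.
No common window is at least 60 minutes long.

none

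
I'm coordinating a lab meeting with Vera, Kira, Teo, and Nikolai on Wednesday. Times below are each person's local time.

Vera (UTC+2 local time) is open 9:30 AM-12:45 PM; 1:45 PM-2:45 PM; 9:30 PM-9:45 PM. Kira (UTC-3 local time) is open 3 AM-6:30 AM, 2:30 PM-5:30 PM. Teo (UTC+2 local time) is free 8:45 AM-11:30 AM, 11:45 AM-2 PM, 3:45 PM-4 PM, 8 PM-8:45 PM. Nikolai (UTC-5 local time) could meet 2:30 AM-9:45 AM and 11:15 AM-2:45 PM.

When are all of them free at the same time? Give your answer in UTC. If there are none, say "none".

Vera in UTC: 07:30-10:45, 11:45-12:45, 19:30-19:45 (subtract 2h to convert from UTC+2).
Kira in UTC: 06:00-09:30, 17:30-20:30 (add 3h to convert from UTC-3).
Teo in UTC: 06:45-09:30, 09:45-12:00, 13:45-14:00, 18:00-18:45 (subtract 2h to convert from UTC+2).
Nikolai in UTC: 07:30-14:45, 16:15-19:45 (add 5h to convert from UTC-5).
Vera ∩ Kira: 07:30-09:30, 19:30-19:45.
Vera ∩ Kira ∩ Teo: 07:30-09:30.
Vera ∩ Kira ∩ Teo ∩ Nikolai: 07:30-09:30.
So the common availability across everyone is 07:30-09:30.

07:30-09:30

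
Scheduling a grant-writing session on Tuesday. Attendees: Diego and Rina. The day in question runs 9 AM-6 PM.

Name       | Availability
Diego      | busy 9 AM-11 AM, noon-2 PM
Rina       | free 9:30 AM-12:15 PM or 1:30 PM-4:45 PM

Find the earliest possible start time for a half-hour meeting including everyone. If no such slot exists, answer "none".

11:00

Diego free: 11:00-12:00, 14:00-18:00 (invert busy blocks within the working day).
Rina free: 09:30-12:15, 13:30-16:45.
Diego ∩ Rina: 11:00-12:00, 14:00-16:45.
Those are the intersection windows.
The first common window of at least 30 minutes is 11:00-12:00, so the earliest start is 11:00.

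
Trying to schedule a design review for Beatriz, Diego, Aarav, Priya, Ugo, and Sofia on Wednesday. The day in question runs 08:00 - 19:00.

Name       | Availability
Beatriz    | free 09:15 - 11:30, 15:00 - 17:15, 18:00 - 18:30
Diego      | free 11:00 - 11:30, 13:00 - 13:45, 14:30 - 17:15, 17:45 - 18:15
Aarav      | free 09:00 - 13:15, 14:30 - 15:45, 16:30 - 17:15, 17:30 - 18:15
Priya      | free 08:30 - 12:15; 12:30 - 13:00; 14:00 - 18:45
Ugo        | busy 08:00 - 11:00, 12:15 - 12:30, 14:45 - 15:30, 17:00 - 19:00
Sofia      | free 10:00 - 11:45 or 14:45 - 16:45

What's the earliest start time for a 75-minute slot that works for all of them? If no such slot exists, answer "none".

Beatriz free: 09:15-11:30, 15:00-17:15, 18:00-18:30.
Diego free: 11:00-11:30, 13:00-13:45, 14:30-17:15, 17:45-18:15.
Aarav free: 09:00-13:15, 14:30-15:45, 16:30-17:15, 17:30-18:15.
Priya free: 08:30-12:15, 12:30-13:00, 14:00-18:45.
Ugo free: 11:00-12:15, 12:30-14:45, 15:30-17:00 (invert busy blocks within the working day).
Sofia free: 10:00-11:45, 14:45-16:45.
Beatriz ∩ Diego: 11:00-11:30, 15:00-17:15, 18:00-18:15.
Beatriz ∩ Diego ∩ Aarav: 11:00-11:30, 15:00-15:45, 16:30-17:15, 18:00-18:15.
Beatriz ∩ Diego ∩ Aarav ∩ Priya: 11:00-11:30, 15:00-15:45, 16:30-17:15, 18:00-18:15.
Beatriz ∩ Diego ∩ Aarav ∩ Priya ∩ Ugo: 11:00-11:30, 15:30-15:45, 16:30-17:00.
Beatriz ∩ Diego ∩ Aarav ∩ Priya ∩ Ugo ∩ Sofia: 11:00-11:30, 15:30-15:45, 16:30-16:45.
No common window is at least 75 minutes long.

none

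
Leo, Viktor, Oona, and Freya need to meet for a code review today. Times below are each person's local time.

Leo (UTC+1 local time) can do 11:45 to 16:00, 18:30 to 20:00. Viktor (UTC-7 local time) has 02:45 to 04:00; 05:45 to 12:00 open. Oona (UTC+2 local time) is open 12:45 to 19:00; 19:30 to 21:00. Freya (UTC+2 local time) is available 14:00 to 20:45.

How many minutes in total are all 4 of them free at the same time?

210

Leo in UTC: 10:45-15:00, 17:30-19:00 (subtract 1h to convert from UTC+1).
Viktor in UTC: 09:45-11:00, 12:45-19:00 (add 7h to convert from UTC-7).
Oona in UTC: 10:45-17:00, 17:30-19:00 (subtract 2h to convert from UTC+2).
Freya in UTC: 12:00-18:45 (subtract 2h to convert from UTC+2).
Leo ∩ Viktor: 10:45-11:00, 12:45-15:00, 17:30-19:00.
Leo ∩ Viktor ∩ Oona: 10:45-11:00, 12:45-15:00, 17:30-19:00.
Leo ∩ Viktor ∩ Oona ∩ Freya: 12:45-15:00, 17:30-18:45.
Summing the common windows: 135 + 75 = 210 minutes.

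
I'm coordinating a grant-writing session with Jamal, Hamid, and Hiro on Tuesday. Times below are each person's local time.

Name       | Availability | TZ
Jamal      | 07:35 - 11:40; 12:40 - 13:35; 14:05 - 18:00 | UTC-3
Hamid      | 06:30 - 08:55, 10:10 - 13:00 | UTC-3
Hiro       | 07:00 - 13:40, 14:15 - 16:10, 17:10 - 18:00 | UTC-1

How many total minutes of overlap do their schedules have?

Jamal in UTC: 10:35-14:40, 15:40-16:35, 17:05-21:00 (add 3h to convert from UTC-3).
Hamid in UTC: 09:30-11:55, 13:10-16:00 (add 3h to convert from UTC-3).
Hiro in UTC: 08:00-14:40, 15:15-17:10, 18:10-19:00 (add 1h to convert from UTC-1).
Jamal ∩ Hamid: 10:35-11:55, 13:10-14:40, 15:40-16:00.
Jamal ∩ Hamid ∩ Hiro: 10:35-11:55, 13:10-14:40, 15:40-16:00.
So the common availability across everyone is 10:35-11:55, 13:10-14:40, 15:40-16:00.
Summing the common windows: 80 + 90 + 20 = 190 minutes.

190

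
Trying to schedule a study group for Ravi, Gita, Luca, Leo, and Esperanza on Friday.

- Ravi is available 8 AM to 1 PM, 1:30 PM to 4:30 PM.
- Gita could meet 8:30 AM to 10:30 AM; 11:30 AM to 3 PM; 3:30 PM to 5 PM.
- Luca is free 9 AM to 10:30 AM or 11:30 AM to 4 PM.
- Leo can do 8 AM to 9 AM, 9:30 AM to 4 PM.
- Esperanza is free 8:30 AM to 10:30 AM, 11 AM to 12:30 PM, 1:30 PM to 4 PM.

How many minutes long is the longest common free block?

90

Ravi ∩ Gita: 08:30-10:30, 11:30-13:00, 13:30-15:00, 15:30-16:30.
Ravi ∩ Gita ∩ Luca: 09:00-10:30, 11:30-13:00, 13:30-15:00, 15:30-16:00.
Ravi ∩ Gita ∩ Luca ∩ Leo: 09:30-10:30, 11:30-13:00, 13:30-15:00, 15:30-16:00.
Ravi ∩ Gita ∩ Luca ∩ Leo ∩ Esperanza: 09:30-10:30, 11:30-12:30, 13:30-15:00, 15:30-16:00.
The longest is 13:30-15:00 at 90 minutes.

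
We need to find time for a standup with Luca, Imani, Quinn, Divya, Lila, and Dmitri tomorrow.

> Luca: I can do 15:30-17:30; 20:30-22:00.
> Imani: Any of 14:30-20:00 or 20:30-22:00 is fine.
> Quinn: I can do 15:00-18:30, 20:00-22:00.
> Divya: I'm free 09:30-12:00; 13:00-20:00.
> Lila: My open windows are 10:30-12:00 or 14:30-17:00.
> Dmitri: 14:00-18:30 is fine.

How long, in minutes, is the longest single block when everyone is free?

90

Luca ∩ Imani: 15:30-17:30, 20:30-22:00.
Luca ∩ Imani ∩ Quinn: 15:30-17:30, 20:30-22:00.
Luca ∩ Imani ∩ Quinn ∩ Divya: 15:30-17:30.
Luca ∩ Imani ∩ Quinn ∩ Divya ∩ Lila: 15:30-17:00.
Luca ∩ Imani ∩ Quinn ∩ Divya ∩ Lila ∩ Dmitri: 15:30-17:00.
The longest is 15:30-17:00 at 90 minutes.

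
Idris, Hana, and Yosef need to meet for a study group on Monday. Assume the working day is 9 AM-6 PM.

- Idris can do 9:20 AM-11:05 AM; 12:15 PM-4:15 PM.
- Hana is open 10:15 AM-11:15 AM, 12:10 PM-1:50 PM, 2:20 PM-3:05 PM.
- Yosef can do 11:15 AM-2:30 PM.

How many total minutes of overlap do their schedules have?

105

Idris ∩ Hana: 10:15-11:05, 12:15-13:50, 14:20-15:05.
Idris ∩ Hana ∩ Yosef: 12:15-13:50, 14:20-14:30.
Those are the intersection windows.
Summing the common windows: 95 + 10 = 105 minutes.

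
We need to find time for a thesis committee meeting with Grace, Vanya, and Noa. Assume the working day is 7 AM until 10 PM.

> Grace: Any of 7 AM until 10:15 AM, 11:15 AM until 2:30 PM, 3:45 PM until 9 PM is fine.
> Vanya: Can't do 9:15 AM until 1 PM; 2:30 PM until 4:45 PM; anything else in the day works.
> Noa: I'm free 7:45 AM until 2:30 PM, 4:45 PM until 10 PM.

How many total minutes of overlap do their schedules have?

Grace free: 07:00-10:15, 11:15-14:30, 15:45-21:00.
Vanya free: 07:00-09:15, 13:00-14:30, 16:45-22:00 (invert busy blocks within the working day).
Noa free: 07:45-14:30, 16:45-22:00.
Grace ∩ Vanya: 07:00-09:15, 13:00-14:30, 16:45-21:00.
Grace ∩ Vanya ∩ Noa: 07:45-09:15, 13:00-14:30, 16:45-21:00.
Those are the intersection windows.
Summing the common windows: 90 + 90 + 255 = 435 minutes.

435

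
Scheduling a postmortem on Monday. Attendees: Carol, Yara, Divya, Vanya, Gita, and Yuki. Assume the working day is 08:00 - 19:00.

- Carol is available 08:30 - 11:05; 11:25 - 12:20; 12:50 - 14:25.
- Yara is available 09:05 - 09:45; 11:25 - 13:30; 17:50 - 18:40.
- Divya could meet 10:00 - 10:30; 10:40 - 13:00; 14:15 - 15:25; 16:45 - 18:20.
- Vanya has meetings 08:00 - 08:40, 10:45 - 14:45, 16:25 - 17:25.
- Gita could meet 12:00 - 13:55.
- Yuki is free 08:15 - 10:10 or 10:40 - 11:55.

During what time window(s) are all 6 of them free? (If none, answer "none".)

Carol free: 08:30-11:05, 11:25-12:20, 12:50-14:25.
Yara free: 09:05-09:45, 11:25-13:30, 17:50-18:40.
Divya free: 10:00-10:30, 10:40-13:00, 14:15-15:25, 16:45-18:20.
Vanya free: 08:40-10:45, 14:45-16:25, 17:25-19:00 (invert busy blocks within the working day).
Gita free: 12:00-13:55.
Yuki free: 08:15-10:10, 10:40-11:55.
Carol ∩ Yara: 09:05-09:45, 11:25-12:20, 12:50-13:30.
Carol ∩ Yara ∩ Divya: 11:25-12:20, 12:50-13:00.
Carol ∩ Yara ∩ Divya ∩ Vanya: ∅.
Carol ∩ Yara ∩ Divya ∩ Vanya ∩ Gita: ∅.
Carol ∩ Yara ∩ Divya ∩ Vanya ∩ Gita ∩ Yuki: ∅.
There is no time when everyone is free.

none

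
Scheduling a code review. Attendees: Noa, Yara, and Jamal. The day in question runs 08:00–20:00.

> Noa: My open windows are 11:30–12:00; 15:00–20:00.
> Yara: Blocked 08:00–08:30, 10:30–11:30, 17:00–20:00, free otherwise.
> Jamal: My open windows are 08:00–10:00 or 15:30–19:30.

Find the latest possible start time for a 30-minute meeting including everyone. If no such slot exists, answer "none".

Noa free: 11:30-12:00, 15:00-20:00.
Yara free: 08:30-10:30, 11:30-17:00 (invert busy blocks within the working day).
Jamal free: 08:00-10:00, 15:30-19:30.
Noa ∩ Yara: 11:30-12:00, 15:00-17:00.
Noa ∩ Yara ∩ Jamal: 15:30-17:00.
Those are the intersection windows.
The last common window of at least 30 minutes is 15:30-17:00; a 30-minute meeting can start as late as 16:30 and still end by 17:00.

16:30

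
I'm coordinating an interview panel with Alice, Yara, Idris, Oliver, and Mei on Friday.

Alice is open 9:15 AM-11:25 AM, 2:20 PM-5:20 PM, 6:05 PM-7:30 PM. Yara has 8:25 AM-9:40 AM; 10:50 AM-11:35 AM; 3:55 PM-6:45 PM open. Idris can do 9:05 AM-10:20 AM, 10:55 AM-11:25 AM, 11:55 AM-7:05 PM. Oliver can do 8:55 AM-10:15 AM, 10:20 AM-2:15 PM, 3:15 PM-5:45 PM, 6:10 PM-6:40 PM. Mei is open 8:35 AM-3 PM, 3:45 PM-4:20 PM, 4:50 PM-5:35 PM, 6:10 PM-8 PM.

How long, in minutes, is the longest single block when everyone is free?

Alice ∩ Yara: 09:15-09:40, 10:50-11:25, 15:55-17:20, 18:05-18:45.
Alice ∩ Yara ∩ Idris: 09:15-09:40, 10:55-11:25, 15:55-17:20, 18:05-18:45.
Alice ∩ Yara ∩ Idris ∩ Oliver: 09:15-09:40, 10:55-11:25, 15:55-17:20, 18:10-18:40.
Alice ∩ Yara ∩ Idris ∩ Oliver ∩ Mei: 09:15-09:40, 10:55-11:25, 15:55-16:20, 16:50-17:20, 18:10-18:40.
The longest is 10:55-11:25 at 30 minutes.

30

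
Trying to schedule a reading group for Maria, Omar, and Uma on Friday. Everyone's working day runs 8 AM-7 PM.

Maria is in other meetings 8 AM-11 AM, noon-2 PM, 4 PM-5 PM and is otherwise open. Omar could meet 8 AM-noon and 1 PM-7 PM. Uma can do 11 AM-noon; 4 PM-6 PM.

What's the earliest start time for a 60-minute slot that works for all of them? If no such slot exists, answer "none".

11:00

Maria free: 11:00-12:00, 14:00-16:00, 17:00-19:00 (invert busy blocks within the working day).
Omar free: 08:00-12:00, 13:00-19:00.
Uma free: 11:00-12:00, 16:00-18:00.
Maria ∩ Omar: 11:00-12:00, 14:00-16:00, 17:00-19:00.
Maria ∩ Omar ∩ Uma: 11:00-12:00, 17:00-18:00.
The first common window of at least 60 minutes is 11:00-12:00, so the earliest start is 11:00.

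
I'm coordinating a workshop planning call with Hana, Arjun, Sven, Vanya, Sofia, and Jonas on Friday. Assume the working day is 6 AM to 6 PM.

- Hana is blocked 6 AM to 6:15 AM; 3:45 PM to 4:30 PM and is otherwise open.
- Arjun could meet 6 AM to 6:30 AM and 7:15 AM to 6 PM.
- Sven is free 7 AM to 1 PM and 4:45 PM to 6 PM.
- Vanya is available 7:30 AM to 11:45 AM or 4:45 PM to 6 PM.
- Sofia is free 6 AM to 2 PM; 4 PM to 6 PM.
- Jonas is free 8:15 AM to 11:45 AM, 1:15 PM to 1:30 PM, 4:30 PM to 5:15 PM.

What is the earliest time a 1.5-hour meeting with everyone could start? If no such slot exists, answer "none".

08:15

Hana free: 06:15-15:45, 16:30-18:00 (invert busy blocks within the working day).
Arjun free: 06:00-06:30, 07:15-18:00.
Sven free: 07:00-13:00, 16:45-18:00.
Vanya free: 07:30-11:45, 16:45-18:00.
Sofia free: 06:00-14:00, 16:00-18:00.
Jonas free: 08:15-11:45, 13:15-13:30, 16:30-17:15.
Hana ∩ Arjun: 06:15-06:30, 07:15-15:45, 16:30-18:00.
Hana ∩ Arjun ∩ Sven: 07:15-13:00, 16:45-18:00.
Hana ∩ Arjun ∩ Sven ∩ Vanya: 07:30-11:45, 16:45-18:00.
Hana ∩ Arjun ∩ Sven ∩ Vanya ∩ Sofia: 07:30-11:45, 16:45-18:00.
Hana ∩ Arjun ∩ Sven ∩ Vanya ∩ Sofia ∩ Jonas: 08:15-11:45, 16:45-17:15.
So the common availability across everyone is 08:15-11:45, 16:45-17:15.
The first common window of at least 90 minutes is 08:15-11:45, so the earliest start is 08:15.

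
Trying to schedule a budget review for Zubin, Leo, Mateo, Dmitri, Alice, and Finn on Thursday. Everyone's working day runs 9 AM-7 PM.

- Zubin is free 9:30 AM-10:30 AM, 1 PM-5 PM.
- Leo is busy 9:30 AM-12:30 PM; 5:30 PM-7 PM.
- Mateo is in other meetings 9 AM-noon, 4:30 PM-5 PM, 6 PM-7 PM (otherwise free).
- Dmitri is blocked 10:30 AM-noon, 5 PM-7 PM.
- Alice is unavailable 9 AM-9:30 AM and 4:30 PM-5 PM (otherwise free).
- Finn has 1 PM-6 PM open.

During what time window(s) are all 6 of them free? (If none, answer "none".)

13:00-16:30

Zubin free: 09:30-10:30, 13:00-17:00.
Leo free: 09:00-09:30, 12:30-17:30 (invert busy blocks within the working day).
Mateo free: 12:00-16:30, 17:00-18:00 (invert busy blocks within the working day).
Dmitri free: 09:00-10:30, 12:00-17:00 (invert busy blocks within the working day).
Alice free: 09:30-16:30, 17:00-19:00 (invert busy blocks within the working day).
Finn free: 13:00-18:00.
Zubin ∩ Leo: 13:00-17:00.
Zubin ∩ Leo ∩ Mateo: 13:00-16:30.
Zubin ∩ Leo ∩ Mateo ∩ Dmitri: 13:00-16:30.
Zubin ∩ Leo ∩ Mateo ∩ Dmitri ∩ Alice: 13:00-16:30.
Zubin ∩ Leo ∩ Mateo ∩ Dmitri ∩ Alice ∩ Finn: 13:00-16:30.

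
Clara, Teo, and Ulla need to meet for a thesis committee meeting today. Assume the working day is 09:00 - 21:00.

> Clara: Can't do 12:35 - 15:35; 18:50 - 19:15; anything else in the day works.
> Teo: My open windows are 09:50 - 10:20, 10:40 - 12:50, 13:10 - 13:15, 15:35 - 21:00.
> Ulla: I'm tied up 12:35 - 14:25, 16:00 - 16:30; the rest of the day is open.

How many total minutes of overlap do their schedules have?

415

Clara free: 09:00-12:35, 15:35-18:50, 19:15-21:00 (invert busy blocks within the working day).
Teo free: 09:50-10:20, 10:40-12:50, 13:10-13:15, 15:35-21:00.
Ulla free: 09:00-12:35, 14:25-16:00, 16:30-21:00 (invert busy blocks within the working day).
Clara ∩ Teo: 09:50-10:20, 10:40-12:35, 15:35-18:50, 19:15-21:00.
Clara ∩ Teo ∩ Ulla: 09:50-10:20, 10:40-12:35, 15:35-16:00, 16:30-18:50, 19:15-21:00.
Summing the common windows: 30 + 115 + 25 + 140 + 105 = 415 minutes.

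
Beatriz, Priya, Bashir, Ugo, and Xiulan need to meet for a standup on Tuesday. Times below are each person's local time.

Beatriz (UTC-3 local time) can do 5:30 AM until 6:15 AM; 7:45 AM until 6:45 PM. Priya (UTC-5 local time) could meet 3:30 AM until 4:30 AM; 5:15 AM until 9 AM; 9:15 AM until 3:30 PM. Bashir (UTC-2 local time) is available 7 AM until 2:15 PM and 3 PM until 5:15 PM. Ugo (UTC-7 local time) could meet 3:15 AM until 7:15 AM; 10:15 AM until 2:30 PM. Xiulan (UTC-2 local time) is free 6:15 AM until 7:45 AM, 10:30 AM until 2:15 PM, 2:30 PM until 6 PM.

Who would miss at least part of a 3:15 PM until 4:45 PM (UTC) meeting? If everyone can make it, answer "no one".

Bashir, Ugo, Xiulan

Beatriz in UTC: 08:30-09:15, 10:45-21:45 (add 3h to convert from UTC-3).
Priya in UTC: 08:30-09:30, 10:15-14:00, 14:15-20:30 (add 5h to convert from UTC-5).
Bashir in UTC: 09:00-16:15, 17:00-19:15 (add 2h to convert from UTC-2).
Ugo in UTC: 10:15-14:15, 17:15-21:30 (add 7h to convert from UTC-7).
Xiulan in UTC: 08:15-09:45, 12:30-16:15, 16:30-20:00 (add 2h to convert from UTC-2).
Beatriz: free for 15:15-16:45. Priya: free for 15:15-16:45. Bashir: not fully free for 15:15-16:45. Ugo: not fully free for 15:15-16:45. Xiulan: not fully free for 15:15-16:45.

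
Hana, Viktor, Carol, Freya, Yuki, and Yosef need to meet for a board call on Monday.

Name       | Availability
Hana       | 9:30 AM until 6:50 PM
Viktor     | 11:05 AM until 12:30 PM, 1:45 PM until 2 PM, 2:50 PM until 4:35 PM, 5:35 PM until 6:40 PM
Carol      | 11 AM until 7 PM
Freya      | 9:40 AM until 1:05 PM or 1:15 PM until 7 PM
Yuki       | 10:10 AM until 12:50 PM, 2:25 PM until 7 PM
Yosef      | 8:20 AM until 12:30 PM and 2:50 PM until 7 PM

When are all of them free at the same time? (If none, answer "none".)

Hana ∩ Viktor: 11:05-12:30, 13:45-14:00, 14:50-16:35, 17:35-18:40.
Hana ∩ Viktor ∩ Carol: 11:05-12:30, 13:45-14:00, 14:50-16:35, 17:35-18:40.
Hana ∩ Viktor ∩ Carol ∩ Freya: 11:05-12:30, 13:45-14:00, 14:50-16:35, 17:35-18:40.
Hana ∩ Viktor ∩ Carol ∩ Freya ∩ Yuki: 11:05-12:30, 14:50-16:35, 17:35-18:40.
Hana ∩ Viktor ∩ Carol ∩ Freya ∩ Yuki ∩ Yosef: 11:05-12:30, 14:50-16:35, 17:35-18:40.
So the common availability across everyone is 11:05-12:30, 14:50-16:35, 17:35-18:40.

11:05-12:30, 14:50-16:35, 17:35-18:40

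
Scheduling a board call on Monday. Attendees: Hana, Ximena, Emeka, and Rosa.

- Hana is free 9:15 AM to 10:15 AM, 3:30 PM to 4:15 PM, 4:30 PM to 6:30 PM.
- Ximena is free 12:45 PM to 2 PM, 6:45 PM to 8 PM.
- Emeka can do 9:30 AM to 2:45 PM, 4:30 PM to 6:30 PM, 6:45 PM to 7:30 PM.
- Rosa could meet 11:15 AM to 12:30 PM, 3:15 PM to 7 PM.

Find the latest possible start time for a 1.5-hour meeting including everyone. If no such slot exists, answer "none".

Hana ∩ Ximena: ∅.
Hana ∩ Ximena ∩ Emeka: ∅.
Hana ∩ Ximena ∩ Emeka ∩ Rosa: ∅.
There is no time when everyone is free.
No common window is at least 90 minutes long.

none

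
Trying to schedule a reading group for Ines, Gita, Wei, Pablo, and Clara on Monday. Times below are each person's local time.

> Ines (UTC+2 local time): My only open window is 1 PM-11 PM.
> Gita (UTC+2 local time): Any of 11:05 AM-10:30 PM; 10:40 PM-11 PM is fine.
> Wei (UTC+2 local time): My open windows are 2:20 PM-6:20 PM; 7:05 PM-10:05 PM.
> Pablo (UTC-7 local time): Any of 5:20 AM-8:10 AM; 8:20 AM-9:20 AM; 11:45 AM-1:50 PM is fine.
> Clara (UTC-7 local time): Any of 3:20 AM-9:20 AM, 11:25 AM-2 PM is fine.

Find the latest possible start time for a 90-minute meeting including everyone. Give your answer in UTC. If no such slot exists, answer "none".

13:40

Ines in UTC: 11:00-21:00 (subtract 2h to convert from UTC+2).
Gita in UTC: 09:05-20:30, 20:40-21:00 (subtract 2h to convert from UTC+2).
Wei in UTC: 12:20-16:20, 17:05-20:05 (subtract 2h to convert from UTC+2).
Pablo in UTC: 12:20-15:10, 15:20-16:20, 18:45-20:50 (add 7h to convert from UTC-7).
Clara in UTC: 10:20-16:20, 18:25-21:00 (add 7h to convert from UTC-7).
Ines ∩ Gita: 11:00-20:30, 20:40-21:00.
Ines ∩ Gita ∩ Wei: 12:20-16:20, 17:05-20:05.
Ines ∩ Gita ∩ Wei ∩ Pablo: 12:20-15:10, 15:20-16:20, 18:45-20:05.
Ines ∩ Gita ∩ Wei ∩ Pablo ∩ Clara: 12:20-15:10, 15:20-16:20, 18:45-20:05.
So the common availability across everyone is 12:20-15:10, 15:20-16:20, 18:45-20:05.
The last common window of at least 90 minutes is 12:20-15:10; a 90-minute meeting can start as late as 13:40 and still end by 15:10.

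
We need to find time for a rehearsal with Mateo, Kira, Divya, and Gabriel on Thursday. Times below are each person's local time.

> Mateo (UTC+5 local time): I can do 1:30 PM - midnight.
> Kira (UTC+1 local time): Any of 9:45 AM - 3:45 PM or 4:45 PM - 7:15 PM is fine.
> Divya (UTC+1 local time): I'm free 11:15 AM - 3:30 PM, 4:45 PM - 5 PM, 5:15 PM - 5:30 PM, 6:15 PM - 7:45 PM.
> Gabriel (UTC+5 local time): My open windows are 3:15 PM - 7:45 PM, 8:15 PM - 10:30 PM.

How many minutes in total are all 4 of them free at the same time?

300

Mateo in UTC: 08:30-19:00 (subtract 5h to convert from UTC+5).
Kira in UTC: 08:45-14:45, 15:45-18:15 (subtract 1h to convert from UTC+1).
Divya in UTC: 10:15-14:30, 15:45-16:00, 16:15-16:30, 17:15-18:45 (subtract 1h to convert from UTC+1).
Gabriel in UTC: 10:15-14:45, 15:15-17:30 (subtract 5h to convert from UTC+5).
Mateo ∩ Kira: 08:45-14:45, 15:45-18:15.
Mateo ∩ Kira ∩ Divya: 10:15-14:30, 15:45-16:00, 16:15-16:30, 17:15-18:15.
Mateo ∩ Kira ∩ Divya ∩ Gabriel: 10:15-14:30, 15:45-16:00, 16:15-16:30, 17:15-17:30.
Those are the intersection windows.
Summing the common windows: 255 + 15 + 15 + 15 = 300 minutes.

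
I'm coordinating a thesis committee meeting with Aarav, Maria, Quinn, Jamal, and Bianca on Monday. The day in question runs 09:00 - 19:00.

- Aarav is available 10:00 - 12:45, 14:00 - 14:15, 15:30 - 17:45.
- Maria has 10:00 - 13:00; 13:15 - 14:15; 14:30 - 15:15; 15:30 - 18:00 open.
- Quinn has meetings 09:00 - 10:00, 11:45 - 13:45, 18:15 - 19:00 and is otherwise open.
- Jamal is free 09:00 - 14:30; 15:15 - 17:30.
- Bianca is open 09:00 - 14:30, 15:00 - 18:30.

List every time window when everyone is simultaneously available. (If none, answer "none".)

Aarav free: 10:00-12:45, 14:00-14:15, 15:30-17:45.
Maria free: 10:00-13:00, 13:15-14:15, 14:30-15:15, 15:30-18:00.
Quinn free: 10:00-11:45, 13:45-18:15 (invert busy blocks within the working day).
Jamal free: 09:00-14:30, 15:15-17:30.
Bianca free: 09:00-14:30, 15:00-18:30.
Aarav ∩ Maria: 10:00-12:45, 14:00-14:15, 15:30-17:45.
Aarav ∩ Maria ∩ Quinn: 10:00-11:45, 14:00-14:15, 15:30-17:45.
Aarav ∩ Maria ∩ Quinn ∩ Jamal: 10:00-11:45, 14:00-14:15, 15:30-17:30.
Aarav ∩ Maria ∩ Quinn ∩ Jamal ∩ Bianca: 10:00-11:45, 14:00-14:15, 15:30-17:30.

10:00-11:45, 14:00-14:15, 15:30-17:30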